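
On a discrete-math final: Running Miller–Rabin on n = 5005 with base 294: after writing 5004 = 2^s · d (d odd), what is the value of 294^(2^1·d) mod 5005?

1351

n − 1 = 5004 = 2^2 · 1251, so s = 2 and d = 1251.
x_0 = 294^1251 mod 5005 = 4529.
x_1 = 4529^2 mod 5005 = 1351.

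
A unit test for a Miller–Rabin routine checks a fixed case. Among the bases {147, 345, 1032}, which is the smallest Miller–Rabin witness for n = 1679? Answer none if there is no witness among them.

147

n − 1 = 1678 = 2^1 · 839, so s = 1 and d = 839.
Base 147: x_0 = 147^839 mod 1679 = 1534. x_0 ∉ {1, 1678} and s = 1, so 147 is a Miller–Rabin witness and 1679 is composite.
Base 345: x_0 = 345^839 mod 1679 = 1518. x_0 ∉ {1, 1678} and s = 1, so 345 is a Miller–Rabin witness and 1679 is composite.
Base 1032: x_0 = 1032^839 mod 1679 = 387. x_0 ∉ {1, 1678} and s = 1, so 1032 is a Miller–Rabin witness and 1679 is composite.
The smallest witness among the given bases is 147.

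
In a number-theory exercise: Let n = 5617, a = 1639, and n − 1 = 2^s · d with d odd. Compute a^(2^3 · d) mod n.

n − 1 = 5616 = 2^4 · 351, so s = 4 and d = 351.
x_0 = 1639^351 mod 5617 = 1188.
x_1 = 1188^2 mod 5617 = 1477.
x_2 = 1477^2 mod 5617 = 2133.
x_3 = 2133^2 mod 5617 = 5536.

5536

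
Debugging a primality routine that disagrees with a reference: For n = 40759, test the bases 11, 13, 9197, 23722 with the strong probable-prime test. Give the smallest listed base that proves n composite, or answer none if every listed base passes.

n − 1 = 40758 = 2^1 · 20379, so s = 1 and d = 20379.
Base 11: x_0 = 11^20379 mod 40759 = 40758. x_0 = 40758 ≡ −1, so 11 is not a witness.
Base 13: x_0 = 13^20379 mod 40759 = 1. x_0 = 1, so 13 is not a witness.
Base 9197: x_0 = 9197^20379 mod 40759 = 1. x_0 = 1, so 9197 is not a witness.
Base 23722: x_0 = 23722^20379 mod 40759 = 1. x_0 = 1, so 23722 is not a witness.
No listed base is a witness for 40759.

none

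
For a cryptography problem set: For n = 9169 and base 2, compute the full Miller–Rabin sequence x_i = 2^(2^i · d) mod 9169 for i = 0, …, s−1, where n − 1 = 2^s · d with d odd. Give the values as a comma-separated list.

8376, 5357, 7648, 2853

n − 1 = 9168 = 2^4 · 573, so s = 4 and d = 573.
x_0 = 2^573 mod 9169 = 8376.
x_1 = 8376^2 mod 9169 = 5357.
x_2 = 5357^2 mod 9169 = 7648.
x_3 = 7648^2 mod 9169 = 2853.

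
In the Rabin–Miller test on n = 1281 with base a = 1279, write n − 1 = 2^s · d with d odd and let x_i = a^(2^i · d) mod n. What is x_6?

n − 1 = 1280 = 2^8 · 5, so s = 8 and d = 5.
Repeated squaring mod 1281: 1279^1 ≡ 1279, 1279^2 ≡ 4, 1279^4 ≡ 16.
5 = 4 + 1, so 1279^5 ≡ 16·1279 ≡ 1249 (mod 1281).
x_0 = 1249.
x_1 = 1249^2 mod 1281 = 1024.
x_2 = 1024^2 mod 1281 = 718.
x_3 = 718^2 mod 1281 = 562.
x_4 = 562^2 mod 1281 = 718.
x_5 = 718^2 mod 1281 = 562.
x_6 = 562^2 mod 1281 = 718.

718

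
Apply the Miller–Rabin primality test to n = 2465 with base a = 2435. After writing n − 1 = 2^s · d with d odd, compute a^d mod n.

n − 1 = 2464 = 2^5 · 77, so s = 5 and d = 77.
Repeated squaring mod 2465: 2435^1 ≡ 2435, 2435^2 ≡ 900, 2435^4 ≡ 1480, 2435^8 ≡ 1480, 2435^16 ≡ 1480, 2435^32 ≡ 1480, 2435^64 ≡ 1480.
77 = 64 + 8 + 4 + 1, so 2435^77 ≡ 1480·1480·1480·2435 ≡ 2435 (mod 2465).

2435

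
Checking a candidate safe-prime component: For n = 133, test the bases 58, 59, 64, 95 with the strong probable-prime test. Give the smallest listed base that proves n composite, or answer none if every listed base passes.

n − 1 = 132 = 2^2 · 33, so s = 2 and d = 33.
Base 58: x_0 = 58^33 mod 133 = 1. x_0 = 1, so 58 is not a witness.
Base 59: x_0 = 59^33 mod 133 = 69. x_0 is neither 1 nor 132, so continue squaring. x_1 = 69^2 mod 133 = 106. Reached i = s−1 = 1 without hitting −1: 59 is a Miller–Rabin witness and 133 is composite.
Base 64: x_0 = 64^33 mod 133 = 1. x_0 = 1, so 64 is not a witness.
Base 95: x_0 = 95^33 mod 133 = 57. x_0 is neither 1 nor 132, so continue squaring. x_1 = 57^2 mod 133 = 57. Reached i = s−1 = 1 without hitting −1: 95 is a Miller–Rabin witness and 133 is composite.
The smallest witness among the given bases is 59.

59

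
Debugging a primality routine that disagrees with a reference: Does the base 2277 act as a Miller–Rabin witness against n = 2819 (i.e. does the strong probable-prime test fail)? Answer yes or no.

n − 1 = 2818 = 2^1 · 1409, so s = 1 and d = 1409.
x_0 = 2277^1409 mod 2819 = 1.
x_0 = 1, so 2277 is not a witness.

no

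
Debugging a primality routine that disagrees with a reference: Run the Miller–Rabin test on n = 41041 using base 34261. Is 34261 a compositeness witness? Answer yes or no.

n − 1 = 41040 = 2^4 · 2565, so s = 4 and d = 2565.
Repeated squaring mod 41041: 34261^1 ≡ 34261, 34261^2 ≡ 2480, 34261^4 ≡ 35291, 34261^8 ≡ 24495, 34261^16 ≡ 26646, 34261^32 ≡ 16, 34261^64 ≡ 256, 34261^128 ≡ 24495, 34261^256 ≡ 26646, 34261^512 ≡ 16, 34261^1024 ≡ 256, 34261^2048 ≡ 24495.
2565 = 2048 + 512 + 4 + 1, so 34261^2565 ≡ 24495·16·35291·34261 ≡ 23561 (mod 41041).
x_0 = 34261^2565 mod 41041 = 23561.
x_0 is neither 1 nor 41040, so continue squaring.
x_1 = 23561^2 mod 41041 = 155.
x_2 = 155^2 mod 41041 = 24025.
x_3 = 24025^2 mod 41041 = 1.
x_3 = 1 but x_2 ≠ ±1, a nontrivial square root of 1 — 34261 is a witness and 41041 is composite.

yes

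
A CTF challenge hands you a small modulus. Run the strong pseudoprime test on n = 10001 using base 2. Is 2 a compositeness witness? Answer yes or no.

n − 1 = 10000 = 2^4 · 625, so s = 4 and d = 625.
x_0 = 2^625 mod 10001 = 8192.
x_0 is neither 1 nor 10000, so continue squaring.
x_1 = 8192^2 mod 10001 = 2154.
x_2 = 2154^2 mod 10001 = 9253.
x_3 = 9253^2 mod 10001 = 9449.
Reached i = s−1 = 3 without hitting −1: 2 is a Miller–Rabin witness and 10001 is composite.

yes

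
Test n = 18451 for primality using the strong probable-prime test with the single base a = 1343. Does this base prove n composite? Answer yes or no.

n − 1 = 18450 = 2^1 · 9225, so s = 1 and d = 9225.
Repeated squaring mod 18451: 1343^1 ≡ 1343, 1343^2 ≡ 13902, 1343^4 ≡ 9830, 1343^8 ≡ 1013, 1343^16 ≡ 11364, 1343^32 ≡ 1947, 1343^64 ≡ 8354, 1343^128 ≡ 7634, 1343^256 ≡ 9698, 1343^512 ≡ 6457, 1343^1024 ≡ 12040, 1343^2048 ≡ 10544, 1343^4096 ≡ 8661, 1343^8192 ≡ 9606.
9225 = 8192 + 1024 + 8 + 1, so 1343^9225 ≡ 9606·12040·1013·1343 ≡ 1 (mod 18451).
x_0 = 1343^9225 mod 18451 = 1.
x_0 = 1, so 1343 is not a witness.

no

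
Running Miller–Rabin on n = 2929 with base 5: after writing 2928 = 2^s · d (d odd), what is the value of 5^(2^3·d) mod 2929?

2199

n − 1 = 2928 = 2^4 · 183, so s = 4 and d = 183.
x_0 = 5^183 mod 2929 = 1977.
x_1 = 1977^2 mod 2929 = 1243.
x_2 = 1243^2 mod 2929 = 1466.
x_3 = 1466^2 mod 2929 = 2199.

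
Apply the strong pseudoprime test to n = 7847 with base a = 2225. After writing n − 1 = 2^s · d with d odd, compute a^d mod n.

n − 1 = 7846 = 2^1 · 3923, so s = 1 and d = 3923.
2225^3923 mod 7847 = 6964.

6964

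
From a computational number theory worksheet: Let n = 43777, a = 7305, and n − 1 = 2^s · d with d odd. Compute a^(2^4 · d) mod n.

n − 1 = 43776 = 2^8 · 171, so s = 8 and d = 171.
x_0 = 7305^171 mod 43777 = 39847.
x_1 = 39847^2 mod 43777 = 35396.
x_2 = 35396^2 mod 43777 = 22853.
x_3 = 22853^2 mod 43777 = 43776.
x_4 = 43776^2 mod 43777 = 1.

1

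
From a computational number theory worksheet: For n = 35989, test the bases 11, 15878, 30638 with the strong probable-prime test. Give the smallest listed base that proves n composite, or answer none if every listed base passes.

11

n − 1 = 35988 = 2^2 · 8997, so s = 2 and d = 8997.
Base 11: x_0 = 11^8997 mod 35989 = 6759. x_0 is neither 1 nor 35988, so continue squaring. x_1 = 6759^2 mod 35989 = 14040. Reached i = s−1 = 1 without hitting −1: 11 is a Miller–Rabin witness and 35989 is composite.
Base 15878: x_0 = 15878^8997 mod 35989 = 34391. x_0 is neither 1 nor 35988, so continue squaring. x_1 = 34391^2 mod 35989 = 34374. Reached i = s−1 = 1 without hitting −1: 15878 is a Miller–Rabin witness and 35989 is composite.
Base 30638: x_0 = 30638^8997 mod 35989 = 5716. x_0 is neither 1 nor 35988, so continue squaring. x_1 = 5716^2 mod 35989 = 30633. Reached i = s−1 = 1 without hitting −1: 30638 is a Miller–Rabin witness and 35989 is composite.
The smallest witness among the given bases is 11.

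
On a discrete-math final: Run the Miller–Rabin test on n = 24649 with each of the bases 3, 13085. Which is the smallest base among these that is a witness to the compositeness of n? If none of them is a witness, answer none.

n − 1 = 24648 = 2^3 · 3081, so s = 3 and d = 3081.
Base 3: x_0 = 3^3081 mod 24649 = 16641. x_0 is neither 1 nor 24648, so continue squaring. x_1 = 16641^2 mod 24649 = 16015. x_2 = 16015^2 mod 24649 = 7380. Reached i = s−1 = 2 without hitting −1: 3 is a Miller–Rabin witness and 24649 is composite.
Base 13085: x_0 = 13085^3081 mod 24649 = 15986. x_0 is neither 1 nor 24648, so continue squaring. x_1 = 15986^2 mod 24649 = 16013. x_2 = 16013^2 mod 24649 = 17271. Reached i = s−1 = 2 without hitting −1: 13085 is a Miller–Rabin witness and 24649 is composite.
The smallest witness among the given bases is 3.

3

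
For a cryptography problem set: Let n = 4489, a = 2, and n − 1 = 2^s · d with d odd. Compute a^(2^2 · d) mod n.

n − 1 = 4488 = 2^3 · 561, so s = 3 and d = 561.
Repeated squaring mod 4489: 2^1 ≡ 2, 2^2 ≡ 4, 2^4 ≡ 16, 2^8 ≡ 256, 2^16 ≡ 2690, 2^32 ≡ 4321, 2^64 ≡ 1290, 2^128 ≡ 3170, 2^256 ≡ 2518, 2^512 ≡ 1856.
561 = 512 + 32 + 16 + 1, so 2^561 ≡ 1856·4321·2690·2 ≡ 3282 (mod 4489).
x_0 = 3282.
x_1 = 3282^2 mod 4489 = 2413.
x_2 = 2413^2 mod 4489 = 336.

336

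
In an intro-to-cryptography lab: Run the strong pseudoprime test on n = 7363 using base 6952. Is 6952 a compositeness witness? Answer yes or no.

yes

n − 1 = 7362 = 2^1 · 3681, so s = 1 and d = 3681.
x_0 = 6952^3681 mod 7363 = 2924.
x_0 ∉ {1, 7362} and s = 1, so 6952 is a Miller–Rabin witness and 7363 is composite.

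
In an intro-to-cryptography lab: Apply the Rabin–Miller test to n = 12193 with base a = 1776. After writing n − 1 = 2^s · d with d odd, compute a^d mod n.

9515

n − 1 = 12192 = 2^5 · 381, so s = 5 and d = 381.
1776^381 mod 12193 = 9515.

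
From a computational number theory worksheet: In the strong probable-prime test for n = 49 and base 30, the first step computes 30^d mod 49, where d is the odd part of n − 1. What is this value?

n − 1 = 48 = 2^4 · 3, so s = 4 and d = 3.
30^3 mod 49 = 1.

1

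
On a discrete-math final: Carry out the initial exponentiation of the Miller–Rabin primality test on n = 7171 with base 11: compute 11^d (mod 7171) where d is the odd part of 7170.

n − 1 = 7170 = 2^1 · 3585, so s = 1 and d = 3585.
11^3585 mod 7171 = 1446.

1446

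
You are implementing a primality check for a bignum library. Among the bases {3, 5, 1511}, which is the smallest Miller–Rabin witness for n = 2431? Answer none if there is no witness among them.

n − 1 = 2430 = 2^1 · 1215, so s = 1 and d = 1215.
Base 3: x_0 = 3^1215 mod 2431 = 1145. x_0 ∉ {1, 2430} and s = 1, so 3 is a Miller–Rabin witness and 2431 is composite.
Base 5: x_0 = 5^1215 mod 2431 = 177. x_0 ∉ {1, 2430} and s = 1, so 5 is a Miller–Rabin witness and 2431 is composite.
Base 1511: x_0 = 1511^1215 mod 2431 = 144. x_0 ∉ {1, 2430} and s = 1, so 1511 is a Miller–Rabin witness and 2431 is composite.
The smallest witness among the given bases is 3.

3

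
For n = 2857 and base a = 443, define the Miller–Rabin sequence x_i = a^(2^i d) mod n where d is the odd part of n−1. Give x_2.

n − 1 = 2856 = 2^3 · 357, so s = 3 and d = 357.
x_0 = 443^357 mod 2857 = 1724.
x_1 = 1724^2 mod 2857 = 896.
x_2 = 896^2 mod 2857 = 2856.

2856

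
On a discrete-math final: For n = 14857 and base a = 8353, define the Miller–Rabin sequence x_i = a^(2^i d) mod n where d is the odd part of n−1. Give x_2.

n − 1 = 14856 = 2^3 · 1857, so s = 3 and d = 1857.
x_0 = 8353^1857 mod 14857 = 10929.
x_1 = 10929^2 mod 14857 = 7618.
x_2 = 7618^2 mod 14857 = 2482.

2482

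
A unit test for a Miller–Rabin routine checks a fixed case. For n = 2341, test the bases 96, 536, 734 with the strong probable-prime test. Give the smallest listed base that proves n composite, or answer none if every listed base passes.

n − 1 = 2340 = 2^2 · 585, so s = 2 and d = 585.
Base 96: x_0 = 96^585 mod 2341 = 2188. x_0 is neither 1 nor 2340, so continue squaring. x_1 = 2188^2 mod 2341 = 2340. x_1 ≡ −1, so 96 is not a witness.
Base 536: x_0 = 536^585 mod 2341 = 1. x_0 = 1, so 536 is not a witness.
Base 734: x_0 = 734^585 mod 2341 = 2340. x_0 = 2340 ≡ −1, so 734 is not a witness.
No listed base is a witness for 2341.

none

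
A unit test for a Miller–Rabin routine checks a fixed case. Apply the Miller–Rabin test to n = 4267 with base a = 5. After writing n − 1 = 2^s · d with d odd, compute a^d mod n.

n − 1 = 4266 = 2^1 · 2133, so s = 1 and d = 2133.
Repeated squaring mod 4267: 5^1 ≡ 5, 5^2 ≡ 25, 5^4 ≡ 625, 5^8 ≡ 2328, 5^16 ≡ 494, 5^32 ≡ 817, 5^64 ≡ 1837, 5^128 ≡ 3639, 5^256 ≡ 1820, 5^512 ≡ 1208, 5^1024 ≡ 4217, 5^2048 ≡ 2500.
2133 = 2048 + 64 + 16 + 4 + 1, so 5^2133 ≡ 2500·1837·494·625·5 ≡ 320 (mod 4267).

320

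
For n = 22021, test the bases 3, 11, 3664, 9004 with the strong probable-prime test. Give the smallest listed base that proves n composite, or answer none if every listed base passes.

3

n − 1 = 22020 = 2^2 · 5505, so s = 2 and d = 5505.
Base 3: x_0 = 3^5505 mod 22021 = 9759. x_0 is neither 1 nor 22020, so continue squaring. x_1 = 9759^2 mod 22021 = 19277. Reached i = s−1 = 1 without hitting −1: 3 is a Miller–Rabin witness and 22021 is composite.
Base 11: x_0 = 11^5505 mod 22021 = 13187. x_0 is neither 1 nor 22020, so continue squaring. x_1 = 13187^2 mod 22021 = 19153. Reached i = s−1 = 1 without hitting −1: 11 is a Miller–Rabin witness and 22021 is composite.
Base 3664: x_0 = 3664^5505 mod 22021 = 8234. x_0 is neither 1 nor 22020, so continue squaring. x_1 = 8234^2 mod 22021 = 18118. Reached i = s−1 = 1 without hitting −1: 3664 is a Miller–Rabin witness and 22021 is composite.
Base 9004: x_0 = 9004^5505 mod 22021 = 5745. x_0 is neither 1 nor 22020, so continue squaring. x_1 = 5745^2 mod 22021 = 17567. Reached i = s−1 = 1 without hitting −1: 9004 is a Miller–Rabin witness and 22021 is composite.
The smallest witness among the given bases is 3.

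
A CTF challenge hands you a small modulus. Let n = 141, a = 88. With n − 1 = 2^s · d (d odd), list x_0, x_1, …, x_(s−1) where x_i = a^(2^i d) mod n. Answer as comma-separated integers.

n − 1 = 140 = 2^2 · 35, so s = 2 and d = 35.
x_0 = 88^35 mod 141 = 10.
x_1 = 10^2 mod 141 = 100.

10, 100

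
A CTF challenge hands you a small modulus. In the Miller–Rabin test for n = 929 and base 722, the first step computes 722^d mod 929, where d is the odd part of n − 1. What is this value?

46

n − 1 = 928 = 2^5 · 29, so s = 5 and d = 29.
By repeated squaring, 722^29 ≡ 46 (mod 929).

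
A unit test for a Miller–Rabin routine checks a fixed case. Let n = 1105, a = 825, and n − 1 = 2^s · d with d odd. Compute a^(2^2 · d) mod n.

n − 1 = 1104 = 2^4 · 69, so s = 4 and d = 69.
x_0 = 825^69 mod 1105 = 1045.
x_1 = 1045^2 mod 1105 = 285.
x_2 = 285^2 mod 1105 = 560.

560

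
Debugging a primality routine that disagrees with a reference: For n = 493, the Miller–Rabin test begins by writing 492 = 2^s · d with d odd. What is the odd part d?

123

Halving: 492 → 246 → 123; 123 is odd.
So 492 = 2^2 · 123.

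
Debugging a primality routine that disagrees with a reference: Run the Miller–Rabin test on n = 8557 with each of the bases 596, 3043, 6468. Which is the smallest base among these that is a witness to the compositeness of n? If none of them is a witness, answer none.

n − 1 = 8556 = 2^2 · 2139, so s = 2 and d = 2139.
Base 596: x_0 = 596^2139 mod 8557 = 8556. x_0 = 8556 ≡ −1, so 596 is not a witness.
Base 3043: x_0 = 3043^2139 mod 8557 = 4683. x_0 is neither 1 nor 8556, so continue squaring. x_1 = 4683^2 mod 8557 = 7455. Reached i = s−1 = 1 without hitting −1: 3043 is a Miller–Rabin witness and 8557 is composite.
Base 6468: x_0 = 6468^2139 mod 8557 = 6286. x_0 is neither 1 nor 8556, so continue squaring. x_1 = 6286^2 mod 8557 = 6127. Reached i = s−1 = 1 without hitting −1: 6468 is a Miller–Rabin witness and 8557 is composite.
The smallest witness among the given bases is 3043.

3043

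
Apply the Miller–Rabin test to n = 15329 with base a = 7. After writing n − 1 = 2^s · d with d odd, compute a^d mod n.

631

n − 1 = 15328 = 2^5 · 479, so s = 5 and d = 479.
7^479 mod 15329 = 631.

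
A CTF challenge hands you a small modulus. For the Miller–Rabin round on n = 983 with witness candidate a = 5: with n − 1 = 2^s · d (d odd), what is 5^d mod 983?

982

n − 1 = 982 = 2^1 · 491, so s = 1 and d = 491.
5^491 mod 983 = 982.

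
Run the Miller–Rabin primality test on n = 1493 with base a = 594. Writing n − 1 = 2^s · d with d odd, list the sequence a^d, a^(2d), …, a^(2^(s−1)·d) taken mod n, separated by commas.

1061, 1492

n − 1 = 1492 = 2^2 · 373, so s = 2 and d = 373.
x_0 = 594^373 mod 1493 = 1061.
x_1 = 1061^2 mod 1493 = 1492.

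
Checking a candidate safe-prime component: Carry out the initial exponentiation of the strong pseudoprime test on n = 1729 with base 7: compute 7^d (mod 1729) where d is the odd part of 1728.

343

n − 1 = 1728 = 2^6 · 27, so s = 6 and d = 27.
7^27 mod 1729 = 343.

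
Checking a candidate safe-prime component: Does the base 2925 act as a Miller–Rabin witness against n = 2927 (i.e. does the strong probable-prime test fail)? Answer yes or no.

no

n − 1 = 2926 = 2^1 · 1463, so s = 1 and d = 1463.
x_0 = 2925^1463 mod 2927 = 2926.
x_0 = 2926 ≡ −1, so 2925 is not a witness.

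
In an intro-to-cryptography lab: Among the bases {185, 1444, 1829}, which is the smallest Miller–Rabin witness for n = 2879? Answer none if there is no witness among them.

none

n − 1 = 2878 = 2^1 · 1439, so s = 1 and d = 1439.
Base 185: x_0 = 185^1439 mod 2879 = 1. x_0 = 1, so 185 is not a witness.
Base 1444: x_0 = 1444^1439 mod 2879 = 1. x_0 = 1, so 1444 is not a witness.
Base 1829: x_0 = 1829^1439 mod 2879 = 1. x_0 = 1, so 1829 is not a witness.
No listed base is a witness for 2879.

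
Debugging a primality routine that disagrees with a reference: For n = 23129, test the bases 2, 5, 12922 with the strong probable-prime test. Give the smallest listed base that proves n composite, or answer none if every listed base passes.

2

n − 1 = 23128 = 2^3 · 2891, so s = 3 and d = 2891.
Base 2: x_0 = 2^2891 mod 23129 = 2756. x_0 is neither 1 nor 23128, so continue squaring. x_1 = 2756^2 mod 23129 = 9224. x_2 = 9224^2 mod 23129 = 13714. Reached i = s−1 = 2 without hitting −1: 2 is a Miller–Rabin witness and 23129 is composite.
Base 5: x_0 = 5^2891 mod 23129 = 16292. x_0 is neither 1 nor 23128, so continue squaring. x_1 = 16292^2 mod 23129 = 860. x_2 = 860^2 mod 23129 = 22601. Reached i = s−1 = 2 without hitting −1: 5 is a Miller–Rabin witness and 23129 is composite.
Base 12922: x_0 = 12922^2891 mod 23129 = 4539. x_0 is neither 1 nor 23128, so continue squaring. x_1 = 4539^2 mod 23129 = 17711. x_2 = 17711^2 mod 23129 = 4023. Reached i = s−1 = 2 without hitting −1: 12922 is a Miller–Rabin witness and 23129 is composite.
The smallest witness among the given bases is 2.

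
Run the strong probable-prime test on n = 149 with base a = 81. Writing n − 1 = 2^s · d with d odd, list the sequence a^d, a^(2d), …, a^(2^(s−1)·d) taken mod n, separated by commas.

n − 1 = 148 = 2^2 · 37, so s = 2 and d = 37.
x_0 = 81^37 mod 149 = 1.
x_1 = 1^2 mod 149 = 1.

1, 1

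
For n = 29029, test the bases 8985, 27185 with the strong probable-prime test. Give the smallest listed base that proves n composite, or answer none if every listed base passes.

8985

n − 1 = 29028 = 2^2 · 7257, so s = 2 and d = 7257.
Base 8985: x_0 = 8985^7257 mod 29029 = 10795. x_0 is neither 1 nor 29028, so continue squaring. x_1 = 10795^2 mod 29029 = 9619. Reached i = s−1 = 1 without hitting −1: 8985 is a Miller–Rabin witness and 29029 is composite.
Base 27185: x_0 = 27185^7257 mod 29029 = 18166. x_0 is neither 1 nor 29028, so continue squaring. x_1 = 18166^2 mod 29029 = 1884. Reached i = s−1 = 1 without hitting −1: 27185 is a Miller–Rabin witness and 29029 is composite.
The smallest witness among the given bases is 8985.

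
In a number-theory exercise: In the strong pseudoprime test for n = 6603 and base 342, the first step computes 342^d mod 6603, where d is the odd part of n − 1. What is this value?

n − 1 = 6602 = 2^1 · 3301, so s = 1 and d = 3301.
342^3301 mod 6603 = 6201.

6201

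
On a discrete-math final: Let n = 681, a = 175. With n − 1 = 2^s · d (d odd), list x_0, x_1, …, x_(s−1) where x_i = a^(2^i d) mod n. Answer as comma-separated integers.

n − 1 = 680 = 2^3 · 85, so s = 3 and d = 85.
x_0 = 175^85 mod 681 = 625.
x_1 = 625^2 mod 681 = 412.
x_2 = 412^2 mod 681 = 175.

625, 412, 175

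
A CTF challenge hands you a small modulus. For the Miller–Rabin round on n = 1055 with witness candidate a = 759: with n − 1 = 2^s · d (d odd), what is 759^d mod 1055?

n − 1 = 1054 = 2^1 · 527, so s = 1 and d = 527.
759^527 mod 1055 = 684.

684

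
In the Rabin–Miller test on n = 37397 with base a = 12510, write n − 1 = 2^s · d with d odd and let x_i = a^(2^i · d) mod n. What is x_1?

1

n − 1 = 37396 = 2^2 · 9349, so s = 2 and d = 9349.
x_0 = 12510^9349 mod 37397 = 1.
x_1 = 1^2 mod 37397 = 1.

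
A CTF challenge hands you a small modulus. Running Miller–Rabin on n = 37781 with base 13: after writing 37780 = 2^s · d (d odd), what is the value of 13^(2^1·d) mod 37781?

1

n − 1 = 37780 = 2^2 · 9445, so s = 2 and d = 9445.
x_0 = 13^9445 mod 37781 = 1.
x_1 = 1^2 mod 37781 = 1.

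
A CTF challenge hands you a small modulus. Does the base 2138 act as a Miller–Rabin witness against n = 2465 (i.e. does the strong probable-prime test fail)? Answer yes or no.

no

n − 1 = 2464 = 2^5 · 77, so s = 5 and d = 77.
x_0 = 2138^77 mod 2465 = 2308.
x_0 is neither 1 nor 2464, so continue squaring.
x_1 = 2308^2 mod 2465 = 2464.
x_1 ≡ −1, so 2138 is not a witness.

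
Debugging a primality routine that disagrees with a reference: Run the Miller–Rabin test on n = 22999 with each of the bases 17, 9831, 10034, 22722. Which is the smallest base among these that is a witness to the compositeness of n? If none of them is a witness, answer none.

17

n − 1 = 22998 = 2^1 · 11499, so s = 1 and d = 11499.
Base 17: x_0 = 17^11499 mod 22999 = 8679. x_0 ∉ {1, 22998} and s = 1, so 17 is a Miller–Rabin witness and 22999 is composite.
Base 9831: x_0 = 9831^11499 mod 22999 = 12562. x_0 ∉ {1, 22998} and s = 1, so 9831 is a Miller–Rabin witness and 22999 is composite.
Base 10034: x_0 = 10034^11499 mod 22999 = 382. x_0 ∉ {1, 22998} and s = 1, so 10034 is a Miller–Rabin witness and 22999 is composite.
Base 22722: x_0 = 22722^11499 mod 22999 = 2199. x_0 ∉ {1, 22998} and s = 1, so 22722 is a Miller–Rabin witness and 22999 is composite.
The smallest witness among the given bases is 17.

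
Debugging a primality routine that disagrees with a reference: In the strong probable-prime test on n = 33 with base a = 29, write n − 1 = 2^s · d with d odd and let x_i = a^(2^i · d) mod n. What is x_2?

25

n − 1 = 32 = 2^5 · 1, so s = 5 and d = 1.
x_0 = 29^1 mod 33 = 29.
x_1 = 29^2 mod 33 = 16.
x_2 = 16^2 mod 33 = 25.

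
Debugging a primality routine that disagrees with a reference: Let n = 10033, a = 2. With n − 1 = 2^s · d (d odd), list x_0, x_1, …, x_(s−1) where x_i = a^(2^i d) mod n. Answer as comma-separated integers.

1667, 9781, 3306, 3699

n − 1 = 10032 = 2^4 · 627, so s = 4 and d = 627.
x_0 = 2^627 mod 10033 = 1667.
x_1 = 1667^2 mod 10033 = 9781.
x_2 = 9781^2 mod 10033 = 3306.
x_3 = 3306^2 mod 10033 = 3699.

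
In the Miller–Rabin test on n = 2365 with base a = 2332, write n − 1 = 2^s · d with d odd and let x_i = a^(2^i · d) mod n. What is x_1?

n − 1 = 2364 = 2^2 · 591, so s = 2 and d = 591.
x_0 = 2332^591 mod 2365 = 1903.
x_1 = 1903^2 mod 2365 = 594.

594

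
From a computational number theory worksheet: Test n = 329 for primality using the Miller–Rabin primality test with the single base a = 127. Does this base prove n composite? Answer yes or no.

yes

n − 1 = 328 = 2^3 · 41, so s = 3 and d = 41.
By repeated squaring, 127^41 ≡ 78 (mod 329).
x_0 = 127^41 mod 329 = 78.
x_0 is neither 1 nor 328, so continue squaring.
x_1 = 78^2 mod 329 = 162.
x_2 = 162^2 mod 329 = 253.
Reached i = s−1 = 2 without hitting −1: 127 is a Miller–Rabin witness and 329 is composite.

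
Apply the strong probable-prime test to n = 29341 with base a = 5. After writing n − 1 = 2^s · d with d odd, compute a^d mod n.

15127

n − 1 = 29340 = 2^2 · 7335, so s = 2 and d = 7335.
Repeated squaring mod 29341: 5^1 ≡ 5, 5^2 ≡ 25, 5^4 ≡ 625, 5^8 ≡ 9192, 5^16 ≡ 20125, 5^32 ≡ 21802, 5^64 ≡ 3004, 5^128 ≡ 16329, 5^256 ≡ 14574, 5^512 ≡ 1977, 5^1024 ≡ 6176, 5^2048 ≡ 29017, 5^4096 ≡ 16953.
7335 = 4096 + 2048 + 1024 + 128 + 32 + 4 + 2 + 1, so 5^7335 ≡ 16953·29017·6176·16329·21802·625·25·5 ≡ 15127 (mod 29341).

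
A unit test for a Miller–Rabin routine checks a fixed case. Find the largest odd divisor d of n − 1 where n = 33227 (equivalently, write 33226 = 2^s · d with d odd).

Halving: 33226 → 16613; 16613 is odd.
So 33226 = 2^1 · 16613.

16613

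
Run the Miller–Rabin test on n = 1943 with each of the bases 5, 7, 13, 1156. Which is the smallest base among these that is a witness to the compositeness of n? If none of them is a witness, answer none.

5

n − 1 = 1942 = 2^1 · 971, so s = 1 and d = 971.
Base 5: x_0 = 5^971 mod 1943 = 1733. x_0 ∉ {1, 1942} and s = 1, so 5 is a Miller–Rabin witness and 1943 is composite.
Base 7: x_0 = 7^971 mod 1943 = 1234. x_0 ∉ {1, 1942} and s = 1, so 7 is a Miller–Rabin witness and 1943 is composite.
Base 13: x_0 = 13^971 mod 1943 = 934. x_0 ∉ {1, 1942} and s = 1, so 13 is a Miller–Rabin witness and 1943 is composite.
Base 1156: x_0 = 1156^971 mod 1943 = 571. x_0 ∉ {1, 1942} and s = 1, so 1156 is a Miller–Rabin witness and 1943 is composite.
The smallest witness among the given bases is 5.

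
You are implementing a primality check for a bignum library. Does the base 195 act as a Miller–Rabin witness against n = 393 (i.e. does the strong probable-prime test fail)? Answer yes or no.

n − 1 = 392 = 2^3 · 49, so s = 3 and d = 49.
Repeated squaring mod 393: 195^1 ≡ 195, 195^2 ≡ 297, 195^4 ≡ 177, 195^8 ≡ 282, 195^16 ≡ 138, 195^32 ≡ 180.
49 = 32 + 16 + 1, so 195^49 ≡ 180·138·195 ≡ 75 (mod 393).
x_0 = 195^49 mod 393 = 75.
x_0 is neither 1 nor 392, so continue squaring.
x_1 = 75^2 mod 393 = 123.
x_2 = 123^2 mod 393 = 195.
Reached i = s−1 = 2 without hitting −1: 195 is a Miller–Rabin witness and 393 is composite.

yes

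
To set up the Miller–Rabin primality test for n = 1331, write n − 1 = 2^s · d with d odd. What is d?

665

Halving: 1330 → 665; 665 is odd.
So 1330 = 2^1 · 665.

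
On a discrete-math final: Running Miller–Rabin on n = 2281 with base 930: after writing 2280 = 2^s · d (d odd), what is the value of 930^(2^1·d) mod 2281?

2280

n − 1 = 2280 = 2^3 · 285, so s = 3 and d = 285.
x_0 = 930^285 mod 2281 = 1571.
x_1 = 1571^2 mod 2281 = 2280.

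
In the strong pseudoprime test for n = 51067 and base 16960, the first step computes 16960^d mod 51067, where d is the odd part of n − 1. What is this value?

n − 1 = 51066 = 2^1 · 25533, so s = 1 and d = 25533.
Repeated squaring mod 51067: 16960^1 ≡ 16960, 16960^2 ≡ 32256, 16960^4 ≡ 10478, 16960^8 ≡ 45501, 16960^16 ≡ 33754, 16960^32 ≡ 27746, 16960^64 ≡ 5491, 16960^128 ≡ 21551, 16960^256 ≡ 42303, 16960^512 ≡ 2928, 16960^1024 ≡ 44995, 16960^2048 ≡ 49877, 16960^4096 ≡ 37291, 16960^8192 ≡ 13204, 16960^16384 ≡ 2878.
25533 = 16384 + 8192 + 512 + 256 + 128 + 32 + 16 + 8 + 4 + 1, so 16960^25533 ≡ 2878·13204·2928·42303·21551·27746·33754·45501·10478·16960 ≡ 38300 (mod 51067).

38300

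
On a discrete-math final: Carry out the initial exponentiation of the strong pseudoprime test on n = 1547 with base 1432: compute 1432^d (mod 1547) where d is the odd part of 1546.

n − 1 = 1546 = 2^1 · 773, so s = 1 and d = 773.
1432^773 mod 1547 = 786.

786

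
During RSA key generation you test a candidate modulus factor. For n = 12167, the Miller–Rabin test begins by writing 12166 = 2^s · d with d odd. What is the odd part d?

6083

Halving: 12166 → 6083; 6083 is odd.
So 12166 = 2^1 · 6083.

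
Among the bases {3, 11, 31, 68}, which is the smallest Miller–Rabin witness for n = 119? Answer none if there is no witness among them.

n − 1 = 118 = 2^1 · 59, so s = 1 and d = 59.
Base 3: x_0 = 3^59 mod 119 = 75. x_0 ∉ {1, 118} and s = 1, so 3 is a Miller–Rabin witness and 119 is composite.
Base 11: x_0 = 11^59 mod 119 = 114. x_0 ∉ {1, 118} and s = 1, so 11 is a Miller–Rabin witness and 119 is composite.
Base 31: x_0 = 31^59 mod 119 = 61. x_0 ∉ {1, 118} and s = 1, so 31 is a Miller–Rabin witness and 119 is composite.
Base 68: x_0 = 68^59 mod 119 = 17. x_0 ∉ {1, 118} and s = 1, so 68 is a Miller–Rabin witness and 119 is composite.
The smallest witness among the given bases is 3.

3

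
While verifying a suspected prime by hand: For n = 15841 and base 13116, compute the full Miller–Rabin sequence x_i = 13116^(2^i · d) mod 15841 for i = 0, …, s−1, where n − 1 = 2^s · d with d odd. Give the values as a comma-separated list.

n − 1 = 15840 = 2^5 · 495, so s = 5 and d = 495.
x_0 = 13116^495 mod 15841 = 2820.
x_1 = 2820^2 mod 15841 = 218.
x_2 = 218^2 mod 15841 = 1.
x_3 = 1^2 mod 15841 = 1.
x_4 = 1^2 mod 15841 = 1.

2820, 218, 1, 1, 1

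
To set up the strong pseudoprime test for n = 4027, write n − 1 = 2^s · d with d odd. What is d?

Halving: 4026 → 2013; 2013 is odd.
So 4026 = 2^1 · 2013.

2013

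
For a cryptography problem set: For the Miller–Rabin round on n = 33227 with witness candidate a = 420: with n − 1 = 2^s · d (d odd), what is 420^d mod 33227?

14050

n − 1 = 33226 = 2^1 · 16613, so s = 1 and d = 16613.
420^16613 mod 33227 = 14050.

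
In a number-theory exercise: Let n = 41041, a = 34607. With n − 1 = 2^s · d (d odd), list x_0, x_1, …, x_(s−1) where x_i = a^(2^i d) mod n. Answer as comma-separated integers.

n − 1 = 41040 = 2^4 · 2565, so s = 4 and d = 2565.
x_0 = 34607^2565 mod 41041 = 24597.
x_1 = 24597^2 mod 41041 = 27028.
x_2 = 27028^2 mod 41041 = 24025.
x_3 = 24025^2 mod 41041 = 1.

24597, 27028, 24025, 1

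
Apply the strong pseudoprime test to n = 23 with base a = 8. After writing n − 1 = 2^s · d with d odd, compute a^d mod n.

1

n − 1 = 22 = 2^1 · 11, so s = 1 and d = 11.
Repeated squaring mod 23: 8^1 ≡ 8, 8^2 ≡ 18, 8^4 ≡ 2, 8^8 ≡ 4.
11 = 8 + 2 + 1, so 8^11 ≡ 4·18·8 ≡ 1 (mod 23).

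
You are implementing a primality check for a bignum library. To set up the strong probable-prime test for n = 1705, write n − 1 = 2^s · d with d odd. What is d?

213

Halving: 1704 → 852 → 426 → 213; 213 is odd.
So 1704 = 2^3 · 213.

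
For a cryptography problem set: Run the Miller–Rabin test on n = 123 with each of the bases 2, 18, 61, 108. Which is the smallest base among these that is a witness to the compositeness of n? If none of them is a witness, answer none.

n − 1 = 122 = 2^1 · 61, so s = 1 and d = 61.
Base 2: x_0 = 2^61 mod 123 = 2. x_0 ∉ {1, 122} and s = 1, so 2 is a Miller–Rabin witness and 123 is composite.
Base 18: x_0 = 18^61 mod 123 = 18. x_0 ∉ {1, 122} and s = 1, so 18 is a Miller–Rabin witness and 123 is composite.
Base 61: x_0 = 61^61 mod 123 = 61. x_0 ∉ {1, 122} and s = 1, so 61 is a Miller–Rabin witness and 123 is composite.
Base 108: x_0 = 108^61 mod 123 = 15. x_0 ∉ {1, 122} and s = 1, so 108 is a Miller–Rabin witness and 123 is composite.
The smallest witness among the given bases is 2.

2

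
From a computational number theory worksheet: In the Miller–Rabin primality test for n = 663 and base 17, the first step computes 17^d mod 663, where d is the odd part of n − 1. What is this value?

n − 1 = 662 = 2^1 · 331, so s = 1 and d = 331.
Repeated squaring mod 663: 17^1 ≡ 17, 17^2 ≡ 289, 17^4 ≡ 646, 17^8 ≡ 289, 17^16 ≡ 646, 17^32 ≡ 289, 17^64 ≡ 646, 17^128 ≡ 289, 17^256 ≡ 646.
331 = 256 + 64 + 8 + 2 + 1, so 17^331 ≡ 646·646·289·289·17 ≡ 17 (mod 663).

17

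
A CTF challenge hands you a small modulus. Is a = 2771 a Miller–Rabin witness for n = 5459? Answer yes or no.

n − 1 = 5458 = 2^1 · 2729, so s = 1 and d = 2729.
x_0 = 2771^2729 mod 5459 = 735.
x_0 ∉ {1, 5458} and s = 1, so 2771 is a Miller–Rabin witness and 5459 is composite.

yes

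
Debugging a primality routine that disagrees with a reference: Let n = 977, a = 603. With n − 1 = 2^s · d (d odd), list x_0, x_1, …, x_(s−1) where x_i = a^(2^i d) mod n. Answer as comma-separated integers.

439, 252, 976, 1

n − 1 = 976 = 2^4 · 61, so s = 4 and d = 61.
x_0 = 603^61 mod 977 = 439.
x_1 = 439^2 mod 977 = 252.
x_2 = 252^2 mod 977 = 976.
x_3 = 976^2 mod 977 = 1.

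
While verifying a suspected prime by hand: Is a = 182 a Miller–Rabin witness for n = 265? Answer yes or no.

n − 1 = 264 = 2^3 · 33, so s = 3 and d = 33.
x_0 = 182^33 mod 265 = 182.
x_0 is neither 1 nor 264, so continue squaring.
x_1 = 182^2 mod 265 = 264.
x_1 ≡ −1, so 182 is not a witness.

no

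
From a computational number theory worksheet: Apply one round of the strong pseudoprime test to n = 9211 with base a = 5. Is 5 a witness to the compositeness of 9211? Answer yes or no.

yes

n − 1 = 9210 = 2^1 · 4605, so s = 1 and d = 4605.
Repeated squaring mod 9211: 5^1 ≡ 5, 5^2 ≡ 25, 5^4 ≡ 625, 5^8 ≡ 3763, 5^16 ≡ 2862, 5^32 ≡ 2465, 5^64 ≡ 6176, 5^128 ≡ 225, 5^256 ≡ 4570, 5^512 ≡ 3563, 5^1024 ≡ 2211, 5^2048 ≡ 6691, 5^4096 ≡ 4021.
4605 = 4096 + 256 + 128 + 64 + 32 + 16 + 8 + 4 + 1, so 5^4605 ≡ 4021·4570·225·6176·2465·2862·3763·625·5 ≡ 914 (mod 9211).
x_0 = 5^4605 mod 9211 = 914.
x_0 ∉ {1, 9210} and s = 1, so 5 is a Miller–Rabin witness and 9211 is composite.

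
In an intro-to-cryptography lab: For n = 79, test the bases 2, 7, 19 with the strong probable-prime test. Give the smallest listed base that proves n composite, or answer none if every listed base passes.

none

n − 1 = 78 = 2^1 · 39, so s = 1 and d = 39.
Base 2: x_0 = 2^39 mod 79 = 1. x_0 = 1, so 2 is not a witness.
Base 7: x_0 = 7^39 mod 79 = 78. x_0 = 78 ≡ −1, so 7 is not a witness.
Base 19: x_0 = 19^39 mod 79 = 1. x_0 = 1, so 19 is not a witness.
No listed base is a witness for 79.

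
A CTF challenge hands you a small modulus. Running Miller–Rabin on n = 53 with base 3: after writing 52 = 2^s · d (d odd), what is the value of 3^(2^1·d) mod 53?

52

n − 1 = 52 = 2^2 · 13, so s = 2 and d = 13.
x_0 = 3^13 mod 53 = 30.
x_1 = 30^2 mod 53 = 52.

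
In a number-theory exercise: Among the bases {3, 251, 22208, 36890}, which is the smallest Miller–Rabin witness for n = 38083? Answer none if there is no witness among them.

none

n − 1 = 38082 = 2^1 · 19041, so s = 1 and d = 19041.
Base 3: x_0 = 3^19041 mod 38083 = 38082. x_0 = 38082 ≡ −1, so 3 is not a witness.
Base 251: x_0 = 251^19041 mod 38083 = 1. x_0 = 1, so 251 is not a witness.
Base 22208: x_0 = 22208^19041 mod 38083 = 1. x_0 = 1, so 22208 is not a witness.
Base 36890: x_0 = 36890^19041 mod 38083 = 38082. x_0 = 38082 ≡ −1, so 36890 is not a witness.
No listed base is a witness for 38083.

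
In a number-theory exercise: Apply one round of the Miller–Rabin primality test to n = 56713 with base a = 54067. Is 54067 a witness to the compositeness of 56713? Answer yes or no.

n − 1 = 56712 = 2^3 · 7089, so s = 3 and d = 7089.
x_0 = 54067^7089 mod 56713 = 46470.
x_0 is neither 1 nor 56712, so continue squaring.
x_1 = 46470^2 mod 56713 = 56712.
x_1 ≡ −1, so 54067 is not a witness.

no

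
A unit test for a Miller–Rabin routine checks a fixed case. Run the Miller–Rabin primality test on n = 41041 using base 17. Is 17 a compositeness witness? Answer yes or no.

yes

n − 1 = 41040 = 2^4 · 2565, so s = 4 and d = 2565.
By repeated squaring, 17^2565 ≡ 33032 (mod 41041).
x_0 = 17^2565 mod 41041 = 33032.
x_0 is neither 1 nor 41040, so continue squaring.
x_1 = 33032^2 mod 41041 = 38039.
x_2 = 38039^2 mod 41041 = 24025.
x_3 = 24025^2 mod 41041 = 1.
x_3 = 1 but x_2 ≠ ±1, a nontrivial square root of 1 — 17 is a witness and 41041 is composite.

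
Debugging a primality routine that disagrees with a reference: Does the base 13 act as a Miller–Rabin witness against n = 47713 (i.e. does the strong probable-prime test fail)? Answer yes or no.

no

n − 1 = 47712 = 2^5 · 1491, so s = 5 and d = 1491.
x_0 = 13^1491 mod 47713 = 26269.
x_0 is neither 1 nor 47712, so continue squaring.
x_1 = 26269^2 mod 47713 = 34955.
x_2 = 34955^2 mod 47713 = 17521.
x_3 = 17521^2 mod 47713 = 47712.
x_3 ≡ −1, so 13 is not a witness.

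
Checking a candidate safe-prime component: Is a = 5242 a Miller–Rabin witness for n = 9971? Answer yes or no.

yes

n − 1 = 9970 = 2^1 · 4985, so s = 1 and d = 4985.
x_0 = 5242^4985 mod 9971 = 5560.
x_0 ∉ {1, 9970} and s = 1, so 5242 is a Miller–Rabin witness and 9971 is composite.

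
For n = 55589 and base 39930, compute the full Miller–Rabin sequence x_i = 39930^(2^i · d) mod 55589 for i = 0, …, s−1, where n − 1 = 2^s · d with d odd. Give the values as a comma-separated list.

32719, 55588

n − 1 = 55588 = 2^2 · 13897, so s = 2 and d = 13897.
x_0 = 39930^13897 mod 55589 = 32719.
x_1 = 32719^2 mod 55589 = 55588.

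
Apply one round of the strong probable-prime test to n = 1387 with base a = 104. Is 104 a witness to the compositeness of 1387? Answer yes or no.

yes

n − 1 = 1386 = 2^1 · 693, so s = 1 and d = 693.
Repeated squaring mod 1387: 104^1 ≡ 104, 104^2 ≡ 1107, 104^4 ≡ 728, 104^8 ≡ 150, 104^16 ≡ 308, 104^32 ≡ 548, 104^64 ≡ 712, 104^128 ≡ 689, 104^256 ≡ 367, 104^512 ≡ 150.
693 = 512 + 128 + 32 + 16 + 4 + 1, so 104^693 ≡ 150·689·548·308·728·104 ≡ 533 (mod 1387).
x_0 = 104^693 mod 1387 = 533.
x_0 ∉ {1, 1386} and s = 1, so 104 is a Miller–Rabin witness and 1387 is composite.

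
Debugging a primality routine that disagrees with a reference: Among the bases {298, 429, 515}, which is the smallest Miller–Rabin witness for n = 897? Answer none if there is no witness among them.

n − 1 = 896 = 2^7 · 7, so s = 7 and d = 7.
Base 298: x_0 = 298^7 mod 897 = 298. x_0 is neither 1 nor 896, so continue squaring. x_1 = 298^2 mod 897 = 1. x_1 = 1 but x_0 ≠ ±1, a nontrivial square root of 1 — 298 is a witness and 897 is composite.
Base 429: x_0 = 429^7 mod 897 = 195. x_0 is neither 1 nor 896, so continue squaring. x_1 = 195^2 mod 897 = 351. x_2 = 351^2 mod 897 = 312. x_3 = 312^2 mod 897 = 468. x_4 = 468^2 mod 897 = 156. x_5 = 156^2 mod 897 = 117. x_6 = 117^2 mod 897 = 234. Reached i = s−1 = 6 without hitting −1: 429 is a Miller–Rabin witness and 897 is composite.
Base 515: x_0 = 515^7 mod 897 = 395. x_0 is neither 1 nor 896, so continue squaring. x_1 = 395^2 mod 897 = 844. x_2 = 844^2 mod 897 = 118. x_3 = 118^2 mod 897 = 469. x_4 = 469^2 mod 897 = 196. x_5 = 196^2 mod 897 = 742. x_6 = 742^2 mod 897 = 703. Reached i = s−1 = 6 without hitting −1: 515 is a Miller–Rabin witness and 897 is composite.
The smallest witness among the given bases is 298.

298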